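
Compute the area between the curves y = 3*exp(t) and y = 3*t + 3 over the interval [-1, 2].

On [-1, 2], (3*exp(t)) - (3*t + 3) = -3*t + 3*exp(t) - 3 is ≥ 0 throughout, so the area is a single integral of |-3*t + 3*exp(t) - 3|.
∫[-1,2] (-3*t + 3*exp(t) - 3) dt = -27/2 - 3*exp(-1) + 3*exp(2).

-27/2 - 3*exp(-1) + 3*exp(2)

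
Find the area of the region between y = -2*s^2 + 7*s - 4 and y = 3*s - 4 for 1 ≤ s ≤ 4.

44/3

The difference (-2*s^2 + 7*s - 4) - (3*s - 4) = -2*s^2 + 4*s changes sign at s = 2 inside [1, 4], so split the integral there.
∫[1,2] (-2*s^2 + 4*s) ds = 4/3.
∫[2,4] (-2*s^2 + 4*s) ds = -40/3; the area of that piece is 40/3.
Total area = 4/3 + 40/3 = 44/3.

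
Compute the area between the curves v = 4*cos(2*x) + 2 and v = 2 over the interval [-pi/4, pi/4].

4

On [-pi/4, pi/4], (4*cos(2*x) + 2) - (2) = 4*cos(2*x) is ≥ 0 throughout, so the area is a single integral of |4*cos(2*x)|.
∫[-pi/4,pi/4] (4*cos(2*x)) dx = 4.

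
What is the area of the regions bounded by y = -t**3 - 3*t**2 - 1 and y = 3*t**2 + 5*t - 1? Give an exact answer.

Set the curves equal: -t**3 - 3*t**2 - 1 = 3*t**2 + 5*t - 1, so -t**3 - 6*t**2 - 5*t = 0, which factors as -t*(t + 1)*(t + 5) = 0. The curves meet at t = -5, -1, 0.
On [-5, -1], y = 3*t**2 + 5*t - 1 is on top; that piece has area ∫[-5,-1] (-(-t**3 - 6*t**2 - 5*t)) dt = 32.
On [-1, 0], y = -t**3 - 3*t**2 - 1 is on top; that piece has area ∫[-1,0] (-t**3 - 6*t**2 - 5*t) dt = 3/4.
Total enclosed area = 32 + 3/4 = 131/4.

131/4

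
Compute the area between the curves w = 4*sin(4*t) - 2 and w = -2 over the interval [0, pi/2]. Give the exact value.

The difference (4*sin(4*t) - 2) - (-2) = 4*sin(4*t) changes sign at t = pi/4 inside [0, pi/2], so split the integral there.
∫[0,pi/4] (4*sin(4*t)) dt = 2.
∫[pi/4,pi/2] (4*sin(4*t)) dt = -2; the area of that piece is 2.
Total area = 2 + 2 = 4.

4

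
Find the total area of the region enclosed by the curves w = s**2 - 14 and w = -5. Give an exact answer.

36

Set the curves equal: s**2 - 14 = -5, so s**2 - 9 = 0, which factors as (s - 3)*(s + 3) = 0. The curves meet at s = -3, 3.
On [-3, 3], w = -5 is on top; that piece has area ∫[-3,3] (-(s**2 - 9)) ds = 36.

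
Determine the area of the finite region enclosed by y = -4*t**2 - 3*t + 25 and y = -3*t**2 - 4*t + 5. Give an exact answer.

Set the curves equal: -4*t**2 - 3*t + 25 = -3*t**2 - 4*t + 5, so -t**2 + t + 20 = 0, which factors as -(t - 5)*(t + 4) = 0. The curves meet at t = -4, 5.
On [-4, 5], y = -4*t**2 - 3*t + 25 is on top; that piece has area ∫[-4,5] (-t**2 + t + 20) dt = 243/2.

243/2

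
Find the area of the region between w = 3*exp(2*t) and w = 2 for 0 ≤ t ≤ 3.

On [0, 3], (3*exp(2*t)) - (2) = 3*exp(2*t) - 2 is ≥ 0 throughout, so the area is a single integral of |3*exp(2*t) - 2|.
∫[0,3] (3*exp(2*t) - 2) dt = -15/2 + 3*exp(6)/2.

-15/2 + 3*exp(6)/2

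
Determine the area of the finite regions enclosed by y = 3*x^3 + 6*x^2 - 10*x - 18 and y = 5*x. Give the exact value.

Set the curves equal: 3*x^3 + 6*x^2 - 10*x - 18 = 5*x, so 3*x^3 + 6*x^2 - 15*x - 18 = 0, which factors as 3*(x - 2)*(x + 1)*(x + 3) = 0. The curves meet at x = -3, -1, 2.
On [-3, -1], y = 3*x^3 + 6*x^2 - 10*x - 18 is on top; that piece has area ∫[-3,-1] (3*x^3 + 6*x^2 - 15*x - 18) dx = 16.
On [-1, 2], y = 5*x is on top; that piece has area ∫[-1,2] (-(3*x^3 + 6*x^2 - 15*x - 18)) dx = 189/4.
Total enclosed area = 16 + 189/4 = 253/4.

253/4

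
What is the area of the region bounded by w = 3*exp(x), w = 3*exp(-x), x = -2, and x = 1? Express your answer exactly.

The difference (3*exp(x)) - (3*exp(-x)) = 3*exp(x) - 3*exp(-x) changes sign at x = 0 inside [-2, 1], so split the integral there.
∫[-2,0] (3*exp(x) - 3*exp(-x)) dx = -3*exp(2) - 3*exp(-2) + 6; the area of that piece is -6 + 3*exp(-2) + 3*exp(2).
∫[0,1] (3*exp(x) - 3*exp(-x)) dx = -6 + 3*exp(-1) + 3*exp(1).
Total area = (-6 + 3*exp(-2) + 3*exp(2)) + (-6 + 3*exp(-1) + 3*exp(1)) = -12 + 3*exp(-2) + 3*exp(-1) + 3*exp(1) + 3*exp(2).

-12 + 3*exp(-2) + 3*exp(-1) + 3*exp(1) + 3*exp(2)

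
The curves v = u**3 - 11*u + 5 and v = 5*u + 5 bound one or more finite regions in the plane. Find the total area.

Set the curves equal: u**3 - 11*u + 5 = 5*u + 5, so u**3 - 16*u = 0, which factors as u*(u - 4)*(u + 4) = 0. The curves meet at u = -4, 0, 4.
On [-4, 0], v = u**3 - 11*u + 5 is on top; that piece has area ∫[-4,0] (u**3 - 16*u) du = 64.
On [0, 4], v = 5*u + 5 is on top; that piece has area ∫[0,4] (-(u**3 - 16*u)) du = 64.
Total enclosed area = 64 + 64 = 128.

128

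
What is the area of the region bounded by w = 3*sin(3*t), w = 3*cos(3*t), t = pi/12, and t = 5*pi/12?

2*sqrt(2)

On [pi/12, 5*pi/12], (3*sin(3*t)) - (3*cos(3*t)) = 3*sin(3*t) - 3*cos(3*t) is ≥ 0 throughout, so the area is a single integral of |3*sin(3*t) - 3*cos(3*t)|.
∫[pi/12,5*pi/12] (3*sin(3*t) - 3*cos(3*t)) dt = 2*sqrt(2).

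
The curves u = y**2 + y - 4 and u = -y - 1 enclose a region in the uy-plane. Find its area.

32/3

Both boundary curves give u as a function of y, so integrate with respect to y. Setting them equal: y**2 + 2*y - 3 = 0, i.e. (y - 1)*(y + 3) = 0, so they meet at y = -3, 1.
For y in [-3, 1], u = y**2 + y - 4 is on the left; area = ∫[-3,1] (-(y**2 + 2*y - 3)) dy = 32/3.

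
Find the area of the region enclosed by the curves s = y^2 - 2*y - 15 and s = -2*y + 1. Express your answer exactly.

Both boundary curves give s as a function of y, so integrate with respect to y. Setting them equal: y^2 - 16 = 0, i.e. (y - 4)*(y + 4) = 0, so they meet at y = -4, 4.
For y in [-4, 4], s = y^2 - 2*y - 15 is on the left; area = ∫[-4,4] (-(y^2 - 16)) dy = 256/3.

256/3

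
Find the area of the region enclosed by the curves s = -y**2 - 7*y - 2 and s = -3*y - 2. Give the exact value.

Both boundary curves give s as a function of y, so integrate with respect to y. Setting them equal: -y**2 - 4*y = 0, i.e. -y*(y + 4) = 0, so they meet at y = -4, 0.
For y in [-4, 0], s = -y**2 - 7*y - 2 is on the right; area = ∫[-4,0] (-y**2 - 4*y) dy = 32/3.

32/3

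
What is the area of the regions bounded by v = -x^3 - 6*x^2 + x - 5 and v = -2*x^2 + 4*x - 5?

Set the curves equal: -x^3 - 6*x^2 + x - 5 = -2*x^2 + 4*x - 5, so -x^3 - 4*x^2 - 3*x = 0, which factors as -x*(x + 1)*(x + 3) = 0. The curves meet at x = -3, -1, 0.
On [-3, -1], v = -2*x^2 + 4*x - 5 is on top; that piece has area ∫[-3,-1] (-(-x^3 - 4*x^2 - 3*x)) dx = 8/3.
On [-1, 0], v = -x^3 - 6*x^2 + x - 5 is on top; that piece has area ∫[-1,0] (-x^3 - 4*x^2 - 3*x) dx = 5/12.
Total enclosed area = 8/3 + 5/12 = 37/12.

37/12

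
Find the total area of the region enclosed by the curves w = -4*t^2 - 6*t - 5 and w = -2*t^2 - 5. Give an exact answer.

9

Set the curves equal: -4*t^2 - 6*t - 5 = -2*t^2 - 5, so -2*t^2 - 6*t = 0, which factors as -2*t*(t + 3) = 0. The curves meet at t = -3, 0.
On [-3, 0], w = -4*t^2 - 6*t - 5 is on top; that piece has area ∫[-3,0] (-2*t^2 - 6*t) dt = 9.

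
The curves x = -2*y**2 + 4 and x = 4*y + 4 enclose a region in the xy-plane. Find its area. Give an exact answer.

Both boundary curves give x as a function of y, so integrate with respect to y. Setting them equal: -2*y**2 - 4*y = 0, i.e. -2*y*(y + 2) = 0, so they meet at y = -2, 0.
For y in [-2, 0], x = -2*y**2 + 4 is on the right; area = ∫[-2,0] (-2*y**2 - 4*y) dy = 8/3.

8/3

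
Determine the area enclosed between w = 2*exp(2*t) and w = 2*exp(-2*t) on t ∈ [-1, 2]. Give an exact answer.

The difference (2*exp(2*t)) - (2*exp(-2*t)) = 2*exp(2*t) - 2*exp(-2*t) changes sign at t = 0 inside [-1, 2], so split the integral there.
∫[-1,0] (2*exp(2*t) - 2*exp(-2*t)) dt = -exp(2) - exp(-2) + 2; the area of that piece is -2 + exp(-2) + exp(2).
∫[0,2] (2*exp(2*t) - 2*exp(-2*t)) dt = -2 + exp(-4) + exp(4).
Total area = (-2 + exp(-2) + exp(2)) + (-2 + exp(-4) + exp(4)) = -4 + exp(-4) + exp(-2) + exp(2) + exp(4).

-4 + exp(-4) + exp(-2) + exp(2) + exp(4)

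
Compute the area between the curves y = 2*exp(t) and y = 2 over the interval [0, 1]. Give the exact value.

On [0, 1], (2*exp(t)) - (2) = 2*exp(t) - 2 is ≥ 0 throughout, so the area is a single integral of |2*exp(t) - 2|.
∫[0,1] (2*exp(t) - 2) dt = -4 + 2*exp(1).

-4 + 2*exp(1)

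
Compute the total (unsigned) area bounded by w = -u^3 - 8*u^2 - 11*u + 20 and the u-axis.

The curve meets the u-axis where -u^3 - 8*u^2 - 11*u + 20 = 0, i.e. -(u - 1)*(u + 4)*(u + 5) = 0, at u = -5, -4, 1.
On [-5, -4] the curve lies below the axis; ∫[-5,-4] (-u^3 - 8*u^2 - 11*u + 20) du = -11/12, giving area 11/12.
On [-4, 1] the curve lies above the axis; ∫[-4,1] (-u^3 - 8*u^2 - 11*u + 20) du = 875/12, giving area 875/12.
Total area = 11/12 + 875/12 = 443/6.

443/6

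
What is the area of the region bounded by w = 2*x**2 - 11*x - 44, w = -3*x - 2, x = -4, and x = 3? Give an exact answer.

The difference (2*x**2 - 11*x - 44) - (-3*x - 2) = 2*x**2 - 8*x - 42 changes sign at x = -3 inside [-4, 3], so split the integral there.
∫[-4,-3] (2*x**2 - 8*x - 42) dx = 32/3.
∫[-3,3] (2*x**2 - 8*x - 42) dx = -216; the area of that piece is 216.
Total area = 32/3 + 216 = 680/3.

680/3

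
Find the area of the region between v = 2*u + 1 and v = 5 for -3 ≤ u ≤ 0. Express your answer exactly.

21

On [-3, 0], (2*u + 1) - (5) = 2*u - 4 is ≤ 0 throughout, so the area is a single integral of |2*u - 4|.
∫[-3,0] (2*u - 4) du = -21; the area of that piece is 21.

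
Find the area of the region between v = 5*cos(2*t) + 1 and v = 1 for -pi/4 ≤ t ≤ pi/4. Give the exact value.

5

On [-pi/4, pi/4], (5*cos(2*t) + 1) - (1) = 5*cos(2*t) is ≥ 0 throughout, so the area is a single integral of |5*cos(2*t)|.
∫[-pi/4,pi/4] (5*cos(2*t)) dt = 5.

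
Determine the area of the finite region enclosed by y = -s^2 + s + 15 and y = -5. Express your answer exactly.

Set the curves equal: -s^2 + s + 15 = -5, so -s^2 + s + 20 = 0, which factors as -(s - 5)*(s + 4) = 0. The curves meet at s = -4, 5.
On [-4, 5], y = -s^2 + s + 15 is on top; that piece has area ∫[-4,5] (-s^2 + s + 20) ds = 243/2.

243/2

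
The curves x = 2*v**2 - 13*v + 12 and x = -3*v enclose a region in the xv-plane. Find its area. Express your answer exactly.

Both boundary curves give x as a function of v, so integrate with respect to v. Setting them equal: 2*v**2 - 10*v + 12 = 0, i.e. 2*(v - 3)*(v - 2) = 0, so they meet at v = 2, 3.
For v in [2, 3], x = 2*v**2 - 13*v + 12 is on the left; area = ∫[2,3] (-(2*v**2 - 10*v + 12)) dv = 1/3.

1/3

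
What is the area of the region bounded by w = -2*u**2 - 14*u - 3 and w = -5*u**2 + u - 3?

Set the curves equal: -2*u**2 - 14*u - 3 = -5*u**2 + u - 3, so 3*u**2 - 15*u = 0, which factors as 3*u*(u - 5) = 0. The curves meet at u = 0, 5.
On [0, 5], w = -5*u**2 + u - 3 is on top; that piece has area ∫[0,5] (-(3*u**2 - 15*u)) du = 125/2.

125/2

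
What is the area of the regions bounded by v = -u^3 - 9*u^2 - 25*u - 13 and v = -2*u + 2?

Set the curves equal: -u^3 - 9*u^2 - 25*u - 13 = -2*u + 2, so -u^3 - 9*u^2 - 23*u - 15 = 0, which factors as -(u + 1)*(u + 3)*(u + 5) = 0. The curves meet at u = -5, -3, -1.
On [-5, -3], v = -2*u + 2 is on top; that piece has area ∫[-5,-3] (-(-u^3 - 9*u^2 - 23*u - 15)) du = 4.
On [-3, -1], v = -u^3 - 9*u^2 - 25*u - 13 is on top; that piece has area ∫[-3,-1] (-u^3 - 9*u^2 - 23*u - 15) du = 4.
Total enclosed area = 4 + 4 = 8.

8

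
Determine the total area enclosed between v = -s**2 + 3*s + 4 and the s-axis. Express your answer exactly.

The curve meets the s-axis where -s**2 + 3*s + 4 = 0, i.e. -(s - 4)*(s + 1) = 0, at s = -1, 4.
On [-1, 4] the curve lies above the axis; ∫[-1,4] (-s**2 + 3*s + 4) ds = 125/6, giving area 125/6.

125/6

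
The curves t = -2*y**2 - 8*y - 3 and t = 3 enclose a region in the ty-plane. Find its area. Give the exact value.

8/3

Both boundary curves give t as a function of y, so integrate with respect to y. Setting them equal: -2*y**2 - 8*y - 6 = 0, i.e. -2*(y + 1)*(y + 3) = 0, so they meet at y = -3, -1.
For y in [-3, -1], t = -2*y**2 - 8*y - 3 is on the right; area = ∫[-3,-1] (-2*y**2 - 8*y - 6) dy = 8/3.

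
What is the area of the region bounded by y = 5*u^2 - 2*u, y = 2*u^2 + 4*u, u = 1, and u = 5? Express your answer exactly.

The difference (5*u^2 - 2*u) - (2*u^2 + 4*u) = 3*u^2 - 6*u changes sign at u = 2 inside [1, 5], so split the integral there.
∫[1,2] (3*u^2 - 6*u) du = -2; the area of that piece is 2.
∫[2,5] (3*u^2 - 6*u) du = 54.
Total area = 2 + 54 = 56.

56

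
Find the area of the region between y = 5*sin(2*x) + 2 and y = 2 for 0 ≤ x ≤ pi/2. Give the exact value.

On [0, pi/2], (5*sin(2*x) + 2) - (2) = 5*sin(2*x) is ≥ 0 throughout, so the area is a single integral of |5*sin(2*x)|.
∫[0,pi/2] (5*sin(2*x)) dx = 5.

5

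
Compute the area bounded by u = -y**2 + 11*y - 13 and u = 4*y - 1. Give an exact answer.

Both boundary curves give u as a function of y, so integrate with respect to y. Setting them equal: -y**2 + 7*y - 12 = 0, i.e. -(y - 4)*(y - 3) = 0, so they meet at y = 3, 4.
For y in [3, 4], u = -y**2 + 11*y - 13 is on the right; area = ∫[3,4] (-y**2 + 7*y - 12) dy = 1/6.

1/6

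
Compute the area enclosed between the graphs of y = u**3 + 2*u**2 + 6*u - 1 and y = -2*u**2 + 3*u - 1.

Set the curves equal: u**3 + 2*u**2 + 6*u - 1 = -2*u**2 + 3*u - 1, so u**3 + 4*u**2 + 3*u = 0, which factors as u*(u + 1)*(u + 3) = 0. The curves meet at u = -3, -1, 0.
On [-3, -1], y = u**3 + 2*u**2 + 6*u - 1 is on top; that piece has area ∫[-3,-1] (u**3 + 4*u**2 + 3*u) du = 8/3.
On [-1, 0], y = -2*u**2 + 3*u - 1 is on top; that piece has area ∫[-1,0] (-(u**3 + 4*u**2 + 3*u)) du = 5/12.
Total enclosed area = 8/3 + 5/12 = 37/12.

37/12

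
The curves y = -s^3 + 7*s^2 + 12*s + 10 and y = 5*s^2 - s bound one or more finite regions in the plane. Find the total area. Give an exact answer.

1741/12

Set the curves equal: -s^3 + 7*s^2 + 12*s + 10 = 5*s^2 - s, so -s^3 + 2*s^2 + 13*s + 10 = 0, which factors as -(s - 5)*(s + 1)*(s + 2) = 0. The curves meet at s = -2, -1, 5.
On [-2, -1], y = 5*s^2 - s is on top; that piece has area ∫[-2,-1] (-(-s^3 + 2*s^2 + 13*s + 10)) ds = 13/12.
On [-1, 5], y = -s^3 + 7*s^2 + 12*s + 10 is on top; that piece has area ∫[-1,5] (-s^3 + 2*s^2 + 13*s + 10) ds = 144.
Total enclosed area = 13/12 + 144 = 1741/12.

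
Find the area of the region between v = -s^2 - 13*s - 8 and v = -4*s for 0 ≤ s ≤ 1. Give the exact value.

77/6

On [0, 1], (-s^2 - 13*s - 8) - (-4*s) = -s^2 - 9*s - 8 is ≤ 0 throughout, so the area is a single integral of |-s^2 - 9*s - 8|.
∫[0,1] (-s^2 - 9*s - 8) ds = -77/6; the area of that piece is 77/6.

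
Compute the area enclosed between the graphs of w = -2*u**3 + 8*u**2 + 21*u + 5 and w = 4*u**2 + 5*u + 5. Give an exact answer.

296/3

Set the curves equal: -2*u**3 + 8*u**2 + 21*u + 5 = 4*u**2 + 5*u + 5, so -2*u**3 + 4*u**2 + 16*u = 0, which factors as -2*u*(u - 4)*(u + 2) = 0. The curves meet at u = -2, 0, 4.
On [-2, 0], w = 4*u**2 + 5*u + 5 is on top; that piece has area ∫[-2,0] (-(-2*u**3 + 4*u**2 + 16*u)) du = 40/3.
On [0, 4], w = -2*u**3 + 8*u**2 + 21*u + 5 is on top; that piece has area ∫[0,4] (-2*u**3 + 4*u**2 + 16*u) du = 256/3.
Total enclosed area = 40/3 + 256/3 = 296/3.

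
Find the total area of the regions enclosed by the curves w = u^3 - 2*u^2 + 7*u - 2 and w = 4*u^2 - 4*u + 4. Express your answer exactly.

1/2

Set the curves equal: u^3 - 2*u^2 + 7*u - 2 = 4*u^2 - 4*u + 4, so u^3 - 6*u^2 + 11*u - 6 = 0, which factors as (u - 3)*(u - 2)*(u - 1) = 0. The curves meet at u = 1, 2, 3.
On [1, 2], w = u^3 - 2*u^2 + 7*u - 2 is on top; that piece has area ∫[1,2] (u^3 - 6*u^2 + 11*u - 6) du = 1/4.
On [2, 3], w = 4*u^2 - 4*u + 4 is on top; that piece has area ∫[2,3] (-(u^3 - 6*u^2 + 11*u - 6)) du = 1/4.
Total enclosed area = 1/4 + 1/4 = 1/2.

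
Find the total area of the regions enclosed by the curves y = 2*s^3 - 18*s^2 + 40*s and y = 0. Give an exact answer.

Set the curves equal: 2*s^3 - 18*s^2 + 40*s = 0, so 2*s^3 - 18*s^2 + 40*s = 0, which factors as 2*s*(s - 5)*(s - 4) = 0. The curves meet at s = 0, 4, 5.
On [0, 4], y = 2*s^3 - 18*s^2 + 40*s is on top; that piece has area ∫[0,4] (2*s^3 - 18*s^2 + 40*s) ds = 64.
On [4, 5], y = 0 is on top; that piece has area ∫[4,5] (-(2*s^3 - 18*s^2 + 40*s)) ds = 3/2.
Total enclosed area = 64 + 3/2 = 131/2.

131/2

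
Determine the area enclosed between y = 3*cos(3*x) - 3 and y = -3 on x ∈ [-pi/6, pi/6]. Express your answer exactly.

On [-pi/6, pi/6], (3*cos(3*x) - 3) - (-3) = 3*cos(3*x) is ≥ 0 throughout, so the area is a single integral of |3*cos(3*x)|.
∫[-pi/6,pi/6] (3*cos(3*x)) dx = 2.

2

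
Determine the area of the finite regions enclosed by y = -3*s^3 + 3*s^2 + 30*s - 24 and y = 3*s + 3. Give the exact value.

148

Set the curves equal: -3*s^3 + 3*s^2 + 30*s - 24 = 3*s + 3, so -3*s^3 + 3*s^2 + 27*s - 27 = 0, which factors as -3*(s - 3)*(s - 1)*(s + 3) = 0. The curves meet at s = -3, 1, 3.
On [-3, 1], y = 3*s + 3 is on top; that piece has area ∫[-3,1] (-(-3*s^3 + 3*s^2 + 27*s - 27)) ds = 128.
On [1, 3], y = -3*s^3 + 3*s^2 + 30*s - 24 is on top; that piece has area ∫[1,3] (-3*s^3 + 3*s^2 + 27*s - 27) ds = 20.
Total enclosed area = 128 + 20 = 148.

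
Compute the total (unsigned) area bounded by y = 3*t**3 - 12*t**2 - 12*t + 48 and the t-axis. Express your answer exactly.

The curve meets the t-axis where 3*t**3 - 12*t**2 - 12*t + 48 = 0, i.e. 3*(t - 4)*(t - 2)*(t + 2) = 0, at t = -2, 2, 4.
On [-2, 2] the curve lies above the axis; ∫[-2,2] (3*t**3 - 12*t**2 - 12*t + 48) dt = 128, giving area 128.
On [2, 4] the curve lies below the axis; ∫[2,4] (3*t**3 - 12*t**2 - 12*t + 48) dt = -20, giving area 20.
Total area = 128 + 20 = 148.

148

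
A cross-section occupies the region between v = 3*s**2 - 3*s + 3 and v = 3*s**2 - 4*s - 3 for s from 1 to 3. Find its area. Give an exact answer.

16

On [1, 3], (3*s**2 - 3*s + 3) - (3*s**2 - 4*s - 3) = s + 6 is ≥ 0 throughout, so the area is a single integral of |s + 6|.
∫[1,3] (s + 6) ds = 16.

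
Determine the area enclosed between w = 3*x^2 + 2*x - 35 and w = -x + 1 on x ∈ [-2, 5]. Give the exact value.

The difference (3*x^2 + 2*x - 35) - (-x + 1) = 3*x^2 + 3*x - 36 changes sign at x = 3 inside [-2, 5], so split the integral there.
∫[-2,3] (3*x^2 + 3*x - 36) dx = -275/2; the area of that piece is 275/2.
∫[3,5] (3*x^2 + 3*x - 36) dx = 50.
Total area = 275/2 + 50 = 375/2.

375/2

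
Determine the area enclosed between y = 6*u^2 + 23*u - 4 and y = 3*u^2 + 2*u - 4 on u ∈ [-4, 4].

336

The difference (6*u^2 + 23*u - 4) - (3*u^2 + 2*u - 4) = 3*u^2 + 21*u changes sign at u = 0 inside [-4, 4], so split the integral there.
∫[-4,0] (3*u^2 + 21*u) du = -104; the area of that piece is 104.
∫[0,4] (3*u^2 + 21*u) du = 232.
Total area = 104 + 232 = 336.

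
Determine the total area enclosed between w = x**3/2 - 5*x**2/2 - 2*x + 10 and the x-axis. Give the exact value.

937/24

The curve meets the x-axis where x**3/2 - 5*x**2/2 - 2*x + 10 = 0, i.e. (x - 5)*(x - 2)*(x + 2)/2 = 0, at x = -2, 2, 5.
On [-2, 2] the curve lies above the axis; ∫[-2,2] (x**3/2 - 5*x**2/2 - 2*x + 10) dx = 80/3, giving area 80/3.
On [2, 5] the curve lies below the axis; ∫[2,5] (x**3/2 - 5*x**2/2 - 2*x + 10) dx = -99/8, giving area 99/8.
Total area = 80/3 + 99/8 = 937/24.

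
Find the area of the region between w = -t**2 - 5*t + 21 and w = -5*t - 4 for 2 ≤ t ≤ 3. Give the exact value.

56/3

On [2, 3], (-t**2 - 5*t + 21) - (-5*t - 4) = -t**2 + 25 is ≥ 0 throughout, so the area is a single integral of |-t**2 + 25|.
∫[2,3] (-t**2 + 25) dt = 56/3.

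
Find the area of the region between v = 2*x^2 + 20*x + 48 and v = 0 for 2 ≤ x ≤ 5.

432

On [2, 5], (2*x^2 + 20*x + 48) - (0) = 2*x^2 + 20*x + 48 is ≥ 0 throughout, so the area is a single integral of |2*x^2 + 20*x + 48|.
∫[2,5] (2*x^2 + 20*x + 48) dx = 432.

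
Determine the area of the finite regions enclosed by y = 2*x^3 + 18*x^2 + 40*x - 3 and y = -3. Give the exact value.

Set the curves equal: 2*x^3 + 18*x^2 + 40*x - 3 = -3, so 2*x^3 + 18*x^2 + 40*x = 0, which factors as 2*x*(x + 4)*(x + 5) = 0. The curves meet at x = -5, -4, 0.
On [-5, -4], y = 2*x^3 + 18*x^2 + 40*x - 3 is on top; that piece has area ∫[-5,-4] (2*x^3 + 18*x^2 + 40*x) dx = 3/2.
On [-4, 0], y = -3 is on top; that piece has area ∫[-4,0] (-(2*x^3 + 18*x^2 + 40*x)) dx = 64.
Total enclosed area = 3/2 + 64 = 131/2.

131/2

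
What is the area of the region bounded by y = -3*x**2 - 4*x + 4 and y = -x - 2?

Set the curves equal: -3*x**2 - 4*x + 4 = -x - 2, so -3*x**2 - 3*x + 6 = 0, which factors as -3*(x - 1)*(x + 2) = 0. The curves meet at x = -2, 1.
On [-2, 1], y = -3*x**2 - 4*x + 4 is on top; that piece has area ∫[-2,1] (-3*x**2 - 3*x + 6) dx = 27/2.

27/2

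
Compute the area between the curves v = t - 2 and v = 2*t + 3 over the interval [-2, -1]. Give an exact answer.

7/2

On [-2, -1], (t - 2) - (2*t + 3) = -t - 5 is ≤ 0 throughout, so the area is a single integral of |-t - 5|.
∫[-2,-1] (-t - 5) dt = -7/2; the area of that piece is 7/2.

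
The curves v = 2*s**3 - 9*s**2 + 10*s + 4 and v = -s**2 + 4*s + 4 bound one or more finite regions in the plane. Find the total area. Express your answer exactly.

Set the curves equal: 2*s**3 - 9*s**2 + 10*s + 4 = -s**2 + 4*s + 4, so 2*s**3 - 8*s**2 + 6*s = 0, which factors as 2*s*(s - 3)*(s - 1) = 0. The curves meet at s = 0, 1, 3.
On [0, 1], v = 2*s**3 - 9*s**2 + 10*s + 4 is on top; that piece has area ∫[0,1] (2*s**3 - 8*s**2 + 6*s) ds = 5/6.
On [1, 3], v = -s**2 + 4*s + 4 is on top; that piece has area ∫[1,3] (-(2*s**3 - 8*s**2 + 6*s)) ds = 16/3.
Total enclosed area = 5/6 + 16/3 = 37/6.

37/6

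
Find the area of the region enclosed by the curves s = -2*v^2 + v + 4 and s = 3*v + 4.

1/3

Both boundary curves give s as a function of v, so integrate with respect to v. Setting them equal: -2*v^2 - 2*v = 0, i.e. -2*v*(v + 1) = 0, so they meet at v = -1, 0.
For v in [-1, 0], s = -2*v^2 + v + 4 is on the right; area = ∫[-1,0] (-2*v^2 - 2*v) dv = 1/3.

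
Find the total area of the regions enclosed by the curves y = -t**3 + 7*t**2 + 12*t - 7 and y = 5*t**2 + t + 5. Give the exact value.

Set the curves equal: -t**3 + 7*t**2 + 12*t - 7 = 5*t**2 + t + 5, so -t**3 + 2*t**2 + 11*t - 12 = 0, which factors as -(t - 4)*(t - 1)*(t + 3) = 0. The curves meet at t = -3, 1, 4.
On [-3, 1], y = 5*t**2 + t + 5 is on top; that piece has area ∫[-3,1] (-(-t**3 + 2*t**2 + 11*t - 12)) dt = 160/3.
On [1, 4], y = -t**3 + 7*t**2 + 12*t - 7 is on top; that piece has area ∫[1,4] (-t**3 + 2*t**2 + 11*t - 12) dt = 99/4.
Total enclosed area = 160/3 + 99/4 = 937/12.

937/12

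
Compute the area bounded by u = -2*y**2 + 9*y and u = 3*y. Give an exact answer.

9

Both boundary curves give u as a function of y, so integrate with respect to y. Setting them equal: -2*y**2 + 6*y = 0, i.e. -2*y*(y - 3) = 0, so they meet at y = 0, 3.
For y in [0, 3], u = -2*y**2 + 9*y is on the right; area = ∫[0,3] (-2*y**2 + 6*y) dy = 9.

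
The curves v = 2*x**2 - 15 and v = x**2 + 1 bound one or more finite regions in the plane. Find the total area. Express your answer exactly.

Set the curves equal: 2*x**2 - 15 = x**2 + 1, so x**2 - 16 = 0, which factors as (x - 4)*(x + 4) = 0. The curves meet at x = -4, 4.
On [-4, 4], v = x**2 + 1 is on top; that piece has area ∫[-4,4] (-(x**2 - 16)) dx = 256/3.

256/3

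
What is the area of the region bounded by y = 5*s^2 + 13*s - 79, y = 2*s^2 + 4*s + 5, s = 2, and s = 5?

The difference (5*s^2 + 13*s - 79) - (2*s^2 + 4*s + 5) = 3*s^2 + 9*s - 84 changes sign at s = 4 inside [2, 5], so split the integral there.
∫[2,4] (3*s^2 + 9*s - 84) ds = -58; the area of that piece is 58.
∫[4,5] (3*s^2 + 9*s - 84) ds = 35/2.
Total area = 58 + 35/2 = 151/2.

151/2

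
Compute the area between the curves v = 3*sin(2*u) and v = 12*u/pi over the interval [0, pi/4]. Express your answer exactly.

3/2 - 3*pi/8

On [0, pi/4], (3*sin(2*u)) - (12*u/pi) = -12*u/pi + 3*sin(2*u) is ≥ 0 throughout, so the area is a single integral of |-12*u/pi + 3*sin(2*u)|.
∫[0,pi/4] (-12*u/pi + 3*sin(2*u)) du = 3/2 - 3*pi/8.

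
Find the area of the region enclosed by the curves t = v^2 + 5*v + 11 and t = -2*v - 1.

1/6

Both boundary curves give t as a function of v, so integrate with respect to v. Setting them equal: v^2 + 7*v + 12 = 0, i.e. (v + 3)*(v + 4) = 0, so they meet at v = -4, -3.
For v in [-4, -3], t = v^2 + 5*v + 11 is on the left; area = ∫[-4,-3] (-(v^2 + 7*v + 12)) dv = 1/6.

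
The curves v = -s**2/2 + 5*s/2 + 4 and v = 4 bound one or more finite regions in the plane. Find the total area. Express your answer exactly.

Set the curves equal: -s**2/2 + 5*s/2 + 4 = 4, so -s**2/2 + 5*s/2 = 0, which factors as -s*(s - 5)/2 = 0. The curves meet at s = 0, 5.
On [0, 5], v = -s**2/2 + 5*s/2 + 4 is on top; that piece has area ∫[0,5] (-s**2/2 + 5*s/2) ds = 125/12.

125/12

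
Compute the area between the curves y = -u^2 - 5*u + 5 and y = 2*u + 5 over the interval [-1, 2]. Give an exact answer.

The difference (-u^2 - 5*u + 5) - (2*u + 5) = -u^2 - 7*u changes sign at u = 0 inside [-1, 2], so split the integral there.
∫[-1,0] (-u^2 - 7*u) du = 19/6.
∫[0,2] (-u^2 - 7*u) du = -50/3; the area of that piece is 50/3.
Total area = 19/6 + 50/3 = 119/6.

119/6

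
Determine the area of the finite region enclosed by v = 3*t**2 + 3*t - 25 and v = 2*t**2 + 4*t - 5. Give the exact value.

243/2

Set the curves equal: 3*t**2 + 3*t - 25 = 2*t**2 + 4*t - 5, so t**2 - t - 20 = 0, which factors as (t - 5)*(t + 4) = 0. The curves meet at t = -4, 5.
On [-4, 5], v = 2*t**2 + 4*t - 5 is on top; that piece has area ∫[-4,5] (-(t**2 - t - 20)) dt = 243/2.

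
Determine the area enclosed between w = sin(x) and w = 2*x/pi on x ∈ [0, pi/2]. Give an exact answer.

On [0, pi/2], (sin(x)) - (2*x/pi) = -2*x/pi + sin(x) is ≥ 0 throughout, so the area is a single integral of |-2*x/pi + sin(x)|.
∫[0,pi/2] (-2*x/pi + sin(x)) dx = 1 - pi/4.

1 - pi/4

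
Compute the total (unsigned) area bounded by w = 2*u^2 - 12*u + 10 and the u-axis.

64/3

The curve meets the u-axis where 2*u^2 - 12*u + 10 = 0, i.e. 2*(u - 5)*(u - 1) = 0, at u = 1, 5.
On [1, 5] the curve lies below the axis; ∫[1,5] (2*u^2 - 12*u + 10) du = -64/3, giving area 64/3.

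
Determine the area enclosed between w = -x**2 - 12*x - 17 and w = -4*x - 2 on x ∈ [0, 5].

On [0, 5], (-x**2 - 12*x - 17) - (-4*x - 2) = -x**2 - 8*x - 15 is ≤ 0 throughout, so the area is a single integral of |-x**2 - 8*x - 15|.
∫[0,5] (-x**2 - 8*x - 15) dx = -650/3; the area of that piece is 650/3.

650/3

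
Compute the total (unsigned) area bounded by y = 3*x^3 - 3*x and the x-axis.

3/2

The curve meets the x-axis where 3*x^3 - 3*x = 0, i.e. 3*x*(x - 1)*(x + 1) = 0, at x = -1, 0, 1.
On [-1, 0] the curve lies above the axis; ∫[-1,0] (3*x^3 - 3*x) dx = 3/4, giving area 3/4.
On [0, 1] the curve lies below the axis; ∫[0,1] (3*x^3 - 3*x) dx = -3/4, giving area 3/4.
Total area = 3/4 + 3/4 = 3/2.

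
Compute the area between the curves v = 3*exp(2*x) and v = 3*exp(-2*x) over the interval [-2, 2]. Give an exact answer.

-6 + 3*exp(-4) + 3*exp(4)

The difference (3*exp(2*x)) - (3*exp(-2*x)) = 3*exp(2*x) - 3*exp(-2*x) changes sign at x = 0 inside [-2, 2], so split the integral there.
∫[-2,0] (3*exp(2*x) - 3*exp(-2*x)) dx = -3*exp(4)/2 - 3*exp(-4)/2 + 3; the area of that piece is -3 + 3*exp(-4)/2 + 3*exp(4)/2.
∫[0,2] (3*exp(2*x) - 3*exp(-2*x)) dx = -3 + 3*exp(-4)/2 + 3*exp(4)/2.
Total area = (-3 + 3*exp(-4)/2 + 3*exp(4)/2) + (-3 + 3*exp(-4)/2 + 3*exp(4)/2) = -6 + 3*exp(-4) + 3*exp(4).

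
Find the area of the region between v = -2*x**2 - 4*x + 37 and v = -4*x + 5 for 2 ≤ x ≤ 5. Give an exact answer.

106/3

The difference (-2*x**2 - 4*x + 37) - (-4*x + 5) = -2*x**2 + 32 changes sign at x = 4 inside [2, 5], so split the integral there.
∫[2,4] (-2*x**2 + 32) dx = 80/3.
∫[4,5] (-2*x**2 + 32) dx = -26/3; the area of that piece is 26/3.
Total area = 80/3 + 26/3 = 106/3.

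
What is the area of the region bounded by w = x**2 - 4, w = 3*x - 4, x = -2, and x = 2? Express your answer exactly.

The difference (x**2 - 4) - (3*x - 4) = x**2 - 3*x changes sign at x = 0 inside [-2, 2], so split the integral there.
∫[-2,0] (x**2 - 3*x) dx = 26/3.
∫[0,2] (x**2 - 3*x) dx = -10/3; the area of that piece is 10/3.
Total area = 26/3 + 10/3 = 12.

12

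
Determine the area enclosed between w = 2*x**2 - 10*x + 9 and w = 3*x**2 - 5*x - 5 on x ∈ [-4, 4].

The difference (2*x**2 - 10*x + 9) - (3*x**2 - 5*x - 5) = -x**2 - 5*x + 14 changes sign at x = 2 inside [-4, 4], so split the integral there.
∫[-4,2] (-x**2 - 5*x + 14) dx = 90.
∫[2,4] (-x**2 - 5*x + 14) dx = -62/3; the area of that piece is 62/3.
Total area = 90 + 62/3 = 332/3.

332/3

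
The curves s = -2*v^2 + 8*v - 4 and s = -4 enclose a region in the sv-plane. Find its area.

Both boundary curves give s as a function of v, so integrate with respect to v. Setting them equal: -2*v^2 + 8*v = 0, i.e. -2*v*(v - 4) = 0, so they meet at v = 0, 4.
For v in [0, 4], s = -2*v^2 + 8*v - 4 is on the right; area = ∫[0,4] (-2*v^2 + 8*v) dv = 64/3.

64/3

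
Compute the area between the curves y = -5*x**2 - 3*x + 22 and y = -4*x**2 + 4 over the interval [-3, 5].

The difference (-5*x**2 - 3*x + 22) - (-4*x**2 + 4) = -x**2 - 3*x + 18 changes sign at x = 3 inside [-3, 5], so split the integral there.
∫[-3,3] (-x**2 - 3*x + 18) dx = 90.
∫[3,5] (-x**2 - 3*x + 18) dx = -62/3; the area of that piece is 62/3.
Total area = 90 + 62/3 = 332/3.

332/3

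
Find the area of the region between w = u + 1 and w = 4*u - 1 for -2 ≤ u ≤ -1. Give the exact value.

On [-2, -1], (u + 1) - (4*u - 1) = -3*u + 2 is ≥ 0 throughout, so the area is a single integral of |-3*u + 2|.
∫[-2,-1] (-3*u + 2) du = 13/2.

13/2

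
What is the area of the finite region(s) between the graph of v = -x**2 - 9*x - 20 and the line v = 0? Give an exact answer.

1/6

The curve meets the x-axis where -x**2 - 9*x - 20 = 0, i.e. -(x + 4)*(x + 5) = 0, at x = -5, -4.
On [-5, -4] the curve lies above the axis; ∫[-5,-4] (-x**2 - 9*x - 20) dx = 1/6, giving area 1/6.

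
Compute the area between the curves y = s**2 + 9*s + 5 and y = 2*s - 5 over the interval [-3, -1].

3

The difference (s**2 + 9*s + 5) - (2*s - 5) = s**2 + 7*s + 10 changes sign at s = -2 inside [-3, -1], so split the integral there.
∫[-3,-2] (s**2 + 7*s + 10) ds = -7/6; the area of that piece is 7/6.
∫[-2,-1] (s**2 + 7*s + 10) ds = 11/6.
Total area = 7/6 + 11/6 = 3.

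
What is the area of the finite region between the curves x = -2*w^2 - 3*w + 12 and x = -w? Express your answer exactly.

125/3

Both boundary curves give x as a function of w, so integrate with respect to w. Setting them equal: -2*w^2 - 2*w + 12 = 0, i.e. -2*(w - 2)*(w + 3) = 0, so they meet at w = -3, 2.
For w in [-3, 2], x = -2*w^2 - 3*w + 12 is on the right; area = ∫[-3,2] (-2*w^2 - 2*w + 12) dw = 125/3.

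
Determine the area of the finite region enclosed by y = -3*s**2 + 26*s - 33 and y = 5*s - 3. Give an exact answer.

Set the curves equal: -3*s**2 + 26*s - 33 = 5*s - 3, so -3*s**2 + 21*s - 30 = 0, which factors as -3*(s - 5)*(s - 2) = 0. The curves meet at s = 2, 5.
On [2, 5], y = -3*s**2 + 26*s - 33 is on top; that piece has area ∫[2,5] (-3*s**2 + 21*s - 30) ds = 27/2.

27/2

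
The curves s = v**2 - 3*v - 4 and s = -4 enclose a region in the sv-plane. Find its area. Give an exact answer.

9/2

Both boundary curves give s as a function of v, so integrate with respect to v. Setting them equal: v**2 - 3*v = 0, i.e. v*(v - 3) = 0, so they meet at v = 0, 3.
For v in [0, 3], s = v**2 - 3*v - 4 is on the left; area = ∫[0,3] (-(v**2 - 3*v)) dv = 9/2.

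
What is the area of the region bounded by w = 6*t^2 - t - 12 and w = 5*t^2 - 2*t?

343/6

Set the curves equal: 6*t^2 - t - 12 = 5*t^2 - 2*t, so t^2 + t - 12 = 0, which factors as (t - 3)*(t + 4) = 0. The curves meet at t = -4, 3.
On [-4, 3], w = 5*t^2 - 2*t is on top; that piece has area ∫[-4,3] (-(t^2 + t - 12)) dt = 343/6.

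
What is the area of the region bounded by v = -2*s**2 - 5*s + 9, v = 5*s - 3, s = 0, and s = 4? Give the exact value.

The difference (-2*s**2 - 5*s + 9) - (5*s - 3) = -2*s**2 - 10*s + 12 changes sign at s = 1 inside [0, 4], so split the integral there.
∫[0,1] (-2*s**2 - 10*s + 12) ds = 19/3.
∫[1,4] (-2*s**2 - 10*s + 12) ds = -81; the area of that piece is 81.
Total area = 19/3 + 81 = 262/3.

262/3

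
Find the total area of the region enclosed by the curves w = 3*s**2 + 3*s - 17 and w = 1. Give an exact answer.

Set the curves equal: 3*s**2 + 3*s - 17 = 1, so 3*s**2 + 3*s - 18 = 0, which factors as 3*(s - 2)*(s + 3) = 0. The curves meet at s = -3, 2.
On [-3, 2], w = 1 is on top; that piece has area ∫[-3,2] (-(3*s**2 + 3*s - 18)) ds = 125/2.

125/2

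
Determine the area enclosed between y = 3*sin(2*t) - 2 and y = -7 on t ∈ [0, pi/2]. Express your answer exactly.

3 + 5*pi/2

On [0, pi/2], (3*sin(2*t) - 2) - (-7) = 3*sin(2*t) + 5 is ≥ 0 throughout, so the area is a single integral of |3*sin(2*t) + 5|.
∫[0,pi/2] (3*sin(2*t) + 5) dt = 3 + 5*pi/2.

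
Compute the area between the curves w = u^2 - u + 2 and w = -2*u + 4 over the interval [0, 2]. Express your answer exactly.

The difference (u^2 - u + 2) - (-2*u + 4) = u^2 + u - 2 changes sign at u = 1 inside [0, 2], so split the integral there.
∫[0,1] (u^2 + u - 2) du = -7/6; the area of that piece is 7/6.
∫[1,2] (u^2 + u - 2) du = 11/6.
Total area = 7/6 + 11/6 = 3.

3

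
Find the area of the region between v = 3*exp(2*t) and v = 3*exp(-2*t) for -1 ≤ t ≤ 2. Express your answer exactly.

The difference (3*exp(2*t)) - (3*exp(-2*t)) = 3*exp(2*t) - 3*exp(-2*t) changes sign at t = 0 inside [-1, 2], so split the integral there.
∫[-1,0] (3*exp(2*t) - 3*exp(-2*t)) dt = -3*exp(2)/2 - 3*exp(-2)/2 + 3; the area of that piece is -3 + 3*exp(-2)/2 + 3*exp(2)/2.
∫[0,2] (3*exp(2*t) - 3*exp(-2*t)) dt = -3 + 3*exp(-4)/2 + 3*exp(4)/2.
Total area = (-3 + 3*exp(-2)/2 + 3*exp(2)/2) + (-3 + 3*exp(-4)/2 + 3*exp(4)/2) = -6 + 3*exp(-4)/2 + 3*exp(-2)/2 + 3*exp(2)/2 + 3*exp(4)/2.

-6 + 3*exp(-4)/2 + 3*exp(-2)/2 + 3*exp(2)/2 + 3*exp(4)/2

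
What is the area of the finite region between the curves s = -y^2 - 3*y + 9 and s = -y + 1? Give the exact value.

36

Both boundary curves give s as a function of y, so integrate with respect to y. Setting them equal: -y^2 - 2*y + 8 = 0, i.e. -(y - 2)*(y + 4) = 0, so they meet at y = -4, 2.
For y in [-4, 2], s = -y^2 - 3*y + 9 is on the right; area = ∫[-4,2] (-y^2 - 2*y + 8) dy = 36.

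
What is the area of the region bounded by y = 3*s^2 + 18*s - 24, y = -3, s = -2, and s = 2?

94

The difference (3*s^2 + 18*s - 24) - (-3) = 3*s^2 + 18*s - 21 changes sign at s = 1 inside [-2, 2], so split the integral there.
∫[-2,1] (3*s^2 + 18*s - 21) ds = -81; the area of that piece is 81.
∫[1,2] (3*s^2 + 18*s - 21) ds = 13.
Total area = 81 + 13 = 94.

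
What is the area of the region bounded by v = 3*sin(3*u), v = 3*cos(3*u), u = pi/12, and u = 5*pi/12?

On [pi/12, 5*pi/12], (3*sin(3*u)) - (3*cos(3*u)) = 3*sin(3*u) - 3*cos(3*u) is ≥ 0 throughout, so the area is a single integral of |3*sin(3*u) - 3*cos(3*u)|.
∫[pi/12,5*pi/12] (3*sin(3*u) - 3*cos(3*u)) du = 2*sqrt(2).

2*sqrt(2)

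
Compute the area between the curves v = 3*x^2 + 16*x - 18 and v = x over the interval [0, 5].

The difference (3*x^2 + 16*x - 18) - (x) = 3*x^2 + 15*x - 18 changes sign at x = 1 inside [0, 5], so split the integral there.
∫[0,1] (3*x^2 + 15*x - 18) dx = -19/2; the area of that piece is 19/2.
∫[1,5] (3*x^2 + 15*x - 18) dx = 232.
Total area = 19/2 + 232 = 483/2.

483/2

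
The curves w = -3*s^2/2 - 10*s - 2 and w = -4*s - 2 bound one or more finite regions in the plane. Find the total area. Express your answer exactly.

Set the curves equal: -3*s^2/2 - 10*s - 2 = -4*s - 2, so -3*s^2/2 - 6*s = 0, which factors as -3*s*(s + 4)/2 = 0. The curves meet at s = -4, 0.
On [-4, 0], w = -3*s^2/2 - 10*s - 2 is on top; that piece has area ∫[-4,0] (-3*s^2/2 - 6*s) ds = 16.

16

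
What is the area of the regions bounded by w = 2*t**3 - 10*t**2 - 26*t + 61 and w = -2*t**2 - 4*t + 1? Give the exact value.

863/3

Set the curves equal: 2*t**3 - 10*t**2 - 26*t + 61 = -2*t**2 - 4*t + 1, so 2*t**3 - 8*t**2 - 22*t + 60 = 0, which factors as 2*(t - 5)*(t - 2)*(t + 3) = 0. The curves meet at t = -3, 2, 5.
On [-3, 2], w = 2*t**3 - 10*t**2 - 26*t + 61 is on top; that piece has area ∫[-3,2] (2*t**3 - 8*t**2 - 22*t + 60) dt = 1375/6.
On [2, 5], w = -2*t**2 - 4*t + 1 is on top; that piece has area ∫[2,5] (-(2*t**3 - 8*t**2 - 22*t + 60)) dt = 117/2.
Total enclosed area = 1375/6 + 117/2 = 863/3.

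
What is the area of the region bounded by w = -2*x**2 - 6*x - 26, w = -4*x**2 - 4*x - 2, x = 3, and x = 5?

14

The difference (-2*x**2 - 6*x - 26) - (-4*x**2 - 4*x - 2) = 2*x**2 - 2*x - 24 changes sign at x = 4 inside [3, 5], so split the integral there.
∫[3,4] (2*x**2 - 2*x - 24) dx = -19/3; the area of that piece is 19/3.
∫[4,5] (2*x**2 - 2*x - 24) dx = 23/3.
Total area = 19/3 + 23/3 = 14.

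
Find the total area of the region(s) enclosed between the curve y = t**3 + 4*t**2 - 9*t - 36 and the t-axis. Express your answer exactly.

1741/12

The curve meets the t-axis where t**3 + 4*t**2 - 9*t - 36 = 0, i.e. (t - 3)*(t + 3)*(t + 4) = 0, at t = -4, -3, 3.
On [-4, -3] the curve lies above the axis; ∫[-4,-3] (t**3 + 4*t**2 - 9*t - 36) dt = 13/12, giving area 13/12.
On [-3, 3] the curve lies below the axis; ∫[-3,3] (t**3 + 4*t**2 - 9*t - 36) dt = -144, giving area 144.
Total area = 13/12 + 144 = 1741/12.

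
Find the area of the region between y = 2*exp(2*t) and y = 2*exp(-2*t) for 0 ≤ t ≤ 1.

On [0, 1], (2*exp(2*t)) - (2*exp(-2*t)) = 2*exp(2*t) - 2*exp(-2*t) is ≥ 0 throughout, so the area is a single integral of |2*exp(2*t) - 2*exp(-2*t)|.
∫[0,1] (2*exp(2*t) - 2*exp(-2*t)) dt = -2 + exp(-2) + exp(2).

-2 + exp(-2) + exp(2)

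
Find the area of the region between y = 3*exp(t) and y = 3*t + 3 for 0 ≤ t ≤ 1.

-15/2 + 3*exp(1)

On [0, 1], (3*exp(t)) - (3*t + 3) = -3*t + 3*exp(t) - 3 is ≥ 0 throughout, so the area is a single integral of |-3*t + 3*exp(t) - 3|.
∫[0,1] (-3*t + 3*exp(t) - 3) dt = -15/2 + 3*exp(1).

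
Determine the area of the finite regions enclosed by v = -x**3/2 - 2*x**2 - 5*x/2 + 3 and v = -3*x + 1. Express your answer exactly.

253/24

Set the curves equal: -x**3/2 - 2*x**2 - 5*x/2 + 3 = -3*x + 1, so -x**3/2 - 2*x**2 + x/2 + 2 = 0, which factors as -(x - 1)*(x + 1)*(x + 4)/2 = 0. The curves meet at x = -4, -1, 1.
On [-4, -1], v = -3*x + 1 is on top; that piece has area ∫[-4,-1] (-(-x**3/2 - 2*x**2 + x/2 + 2)) dx = 63/8.
On [-1, 1], v = -x**3/2 - 2*x**2 - 5*x/2 + 3 is on top; that piece has area ∫[-1,1] (-x**3/2 - 2*x**2 + x/2 + 2) dx = 8/3.
Total enclosed area = 63/8 + 8/3 = 253/24.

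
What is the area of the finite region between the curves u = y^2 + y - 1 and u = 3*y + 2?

32/3

Both boundary curves give u as a function of y, so integrate with respect to y. Setting them equal: y^2 - 2*y - 3 = 0, i.e. (y - 3)*(y + 1) = 0, so they meet at y = -1, 3.
For y in [-1, 3], u = y^2 + y - 1 is on the left; area = ∫[-1,3] (-(y^2 - 2*y - 3)) dy = 32/3.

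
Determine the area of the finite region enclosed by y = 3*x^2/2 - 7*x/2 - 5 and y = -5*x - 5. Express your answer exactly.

1/4

Set the curves equal: 3*x^2/2 - 7*x/2 - 5 = -5*x - 5, so 3*x^2/2 + 3*x/2 = 0, which factors as 3*x*(x + 1)/2 = 0. The curves meet at x = -1, 0.
On [-1, 0], y = -5*x - 5 is on top; that piece has area ∫[-1,0] (-(3*x^2/2 + 3*x/2)) dx = 1/4.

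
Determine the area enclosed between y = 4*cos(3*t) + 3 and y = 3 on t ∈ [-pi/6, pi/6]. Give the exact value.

8/3

On [-pi/6, pi/6], (4*cos(3*t) + 3) - (3) = 4*cos(3*t) is ≥ 0 throughout, so the area is a single integral of |4*cos(3*t)|.
∫[-pi/6,pi/6] (4*cos(3*t)) dt = 8/3.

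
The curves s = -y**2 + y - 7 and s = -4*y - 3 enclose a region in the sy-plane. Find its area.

Both boundary curves give s as a function of y, so integrate with respect to y. Setting them equal: -y**2 + 5*y - 4 = 0, i.e. -(y - 4)*(y - 1) = 0, so they meet at y = 1, 4.
For y in [1, 4], s = -y**2 + y - 7 is on the right; area = ∫[1,4] (-y**2 + 5*y - 4) dy = 9/2.

9/2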